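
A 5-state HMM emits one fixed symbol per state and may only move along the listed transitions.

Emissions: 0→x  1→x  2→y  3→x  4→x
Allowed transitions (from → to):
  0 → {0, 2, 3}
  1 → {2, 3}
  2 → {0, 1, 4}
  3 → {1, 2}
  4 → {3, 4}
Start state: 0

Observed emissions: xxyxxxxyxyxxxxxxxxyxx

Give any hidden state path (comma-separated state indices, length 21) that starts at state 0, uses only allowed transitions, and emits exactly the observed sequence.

  t0 'x' -> {0,1,3,4}, take 0 (start)
  t1 'x' -> {0,1,3,4}, take 3 (0->3 ok)
  t2 'y' -> {2}, take 2 (3->2 ok)
  t3 'x' -> {0,1,3,4}, take 4 (2->4 ok)
  t4 'x' -> {0,1,3,4}, take 3 (4->3 ok)
  t5 'x' -> {0,1,3,4}, take 1 (3->1 ok)
  t6 'x' -> {0,1,3,4}, take 3 (1->3 ok)
  t7 'y' -> {2}, take 2 (3->2 ok)
  t8 'x' -> {0,1,3,4}, take 1 (2->1 ok)
  t9 'y' -> {2}, take 2 (1->2 ok)
  t10 'x' -> {0,1,3,4}, take 1 (2->1 ok)
  t11 'x' -> {0,1,3,4}, take 3 (1->3 ok)
  t12 'x' -> {0,1,3,4}, take 1 (3->1 ok)
  t13 'x' -> {0,1,3,4}, take 3 (1->3 ok)
  t14 'x' -> {0,1,3,4}, take 1 (3->1 ok)
  t15 'x' -> {0,1,3,4}, take 3 (1->3 ok)
  t16 'x' -> {0,1,3,4}, take 1 (3->1 ok)
  t17 'x' -> {0,1,3,4}, take 3 (1->3 ok)
  t18 'y' -> {2}, take 2 (3->2 ok)
  t19 'x' -> {0,1,3,4}, take 4 (2->4 ok)
  t20 'x' -> {0,1,3,4}, take 4 (4->4 ok)

0,3,2,4,3,1,3,2,1,2,1,3,1,3,1,3,1,3,2,4,4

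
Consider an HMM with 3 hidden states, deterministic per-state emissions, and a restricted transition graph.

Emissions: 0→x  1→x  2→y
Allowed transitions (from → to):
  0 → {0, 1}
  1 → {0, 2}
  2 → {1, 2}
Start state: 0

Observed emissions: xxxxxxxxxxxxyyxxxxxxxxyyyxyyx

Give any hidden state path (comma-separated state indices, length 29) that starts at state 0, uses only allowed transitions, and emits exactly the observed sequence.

0,0,1,0,1,0,1,0,0,1,0,1,2,2,1,0,0,0,1,0,0,1,2,2,2,1,2,2,1

  0: obs=x cand={0,1} pick 0 [start]
  1: obs=x cand={0,1} pick 0 [0->0 ok]
  2: obs=x cand={0,1} pick 1 [0->1 ok]
  3: obs=x cand={0,1} pick 0 [1->0 ok]
  4: obs=x cand={0,1} pick 1 [0->1 ok]
  5: obs=x cand={0,1} pick 0 [1->0 ok]
  6: obs=x cand={0,1} pick 1 [0->1 ok]
  7: obs=x cand={0,1} pick 0 [1->0 ok]
  8: obs=x cand={0,1} pick 0 [0->0 ok]
  9: obs=x cand={0,1} pick 1 [0->1 ok]
  10: obs=x cand={0,1} pick 0 [1->0 ok]
  11: obs=x cand={0,1} pick 1 [0->1 ok]
  12: obs=y cand={2} pick 2 [1->2 ok]
  13: obs=y cand={2} pick 2 [2->2 ok]
  14: obs=x cand={0,1} pick 1 [2->1 ok]
  15: obs=x cand={0,1} pick 0 [1->0 ok]
  16: obs=x cand={0,1} pick 0 [0->0 ok]
  17: obs=x cand={0,1} pick 0 [0->0 ok]
  18: obs=x cand={0,1} pick 1 [0->1 ok]
  19: obs=x cand={0,1} pick 0 [1->0 ok]
  20: obs=x cand={0,1} pick 0 [0->0 ok]
  21: obs=x cand={0,1} pick 1 [0->1 ok]
  22: obs=y cand={2} pick 2 [1->2 ok]
  23: obs=y cand={2} pick 2 [2->2 ok]
  24: obs=y cand={2} pick 2 [2->2 ok]
  25: obs=x cand={0,1} pick 1 [2->1 ok]
  26: obs=y cand={2} pick 2 [1->2 ok]
  27: obs=y cand={2} pick 2 [2->2 ok]
  28: obs=x cand={0,1} pick 1 [2->1 ok]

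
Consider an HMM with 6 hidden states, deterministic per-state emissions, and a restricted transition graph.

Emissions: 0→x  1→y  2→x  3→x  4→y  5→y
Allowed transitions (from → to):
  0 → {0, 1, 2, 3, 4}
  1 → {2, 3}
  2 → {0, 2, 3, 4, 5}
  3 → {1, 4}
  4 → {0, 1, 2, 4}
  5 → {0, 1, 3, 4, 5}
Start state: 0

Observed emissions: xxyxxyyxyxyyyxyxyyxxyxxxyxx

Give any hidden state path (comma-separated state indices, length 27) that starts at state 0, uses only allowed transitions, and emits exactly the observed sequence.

0,3,1,2,2,5,1,3,1,3,4,4,1,3,1,2,5,4,2,0,1,2,0,3,4,2,3

  [0] x  {0,2,3}  => 0  start
  [1] x  {0,2,3}  => 3  0->3 ok
  [2] y  {1,4,5}  => 1  3->1 ok
  [3] x  {0,2,3}  => 2  1->2 ok
  [4] x  {0,2,3}  => 2  2->2 ok
  [5] y  {1,4,5}  => 5  2->5 ok
  [6] y  {1,4,5}  => 1  5->1 ok
  [7] x  {0,2,3}  => 3  1->3 ok
  [8] y  {1,4,5}  => 1  3->1 ok
  [9] x  {0,2,3}  => 3  1->3 ok
  [10] y  {1,4,5}  => 4  3->4 ok
  [11] y  {1,4,5}  => 4  4->4 ok
  [12] y  {1,4,5}  => 1  4->1 ok
  [13] x  {0,2,3}  => 3  1->3 ok
  [14] y  {1,4,5}  => 1  3->1 ok
  [15] x  {0,2,3}  => 2  1->2 ok
  [16] y  {1,4,5}  => 5  2->5 ok
  [17] y  {1,4,5}  => 4  5->4 ok
  [18] x  {0,2,3}  => 2  4->2 ok
  [19] x  {0,2,3}  => 0  2->0 ok
  [20] y  {1,4,5}  => 1  0->1 ok
  [21] x  {0,2,3}  => 2  1->2 ok
  [22] x  {0,2,3}  => 0  2->0 ok
  [23] x  {0,2,3}  => 3  0->3 ok
  [24] y  {1,4,5}  => 4  3->4 ok
  [25] x  {0,2,3}  => 2  4->2 ok
  [26] x  {0,2,3}  => 3  2->3 ok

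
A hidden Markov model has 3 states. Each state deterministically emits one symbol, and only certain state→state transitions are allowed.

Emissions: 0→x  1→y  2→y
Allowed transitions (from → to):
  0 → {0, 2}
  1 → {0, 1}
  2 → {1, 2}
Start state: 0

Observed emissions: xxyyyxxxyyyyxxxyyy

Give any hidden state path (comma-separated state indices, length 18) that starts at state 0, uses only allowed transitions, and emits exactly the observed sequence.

0,0,2,2,1,0,0,0,2,2,2,1,0,0,0,2,1,1

  t0 'x' -> {0}, take 0 (start)
  t1 'x' -> {0}, take 0 (0->0 ok)
  t2 'y' -> {1,2}, take 2 (0->2 ok)
  t3 'y' -> {1,2}, take 2 (2->2 ok)
  t4 'y' -> {1,2}, take 1 (2->1 ok)
  t5 'x' -> {0}, take 0 (1->0 ok)
  t6 'x' -> {0}, take 0 (0->0 ok)
  t7 'x' -> {0}, take 0 (0->0 ok)
  t8 'y' -> {1,2}, take 2 (0->2 ok)
  t9 'y' -> {1,2}, take 2 (2->2 ok)
  t10 'y' -> {1,2}, take 2 (2->2 ok)
  t11 'y' -> {1,2}, take 1 (2->1 ok)
  t12 'x' -> {0}, take 0 (1->0 ok)
  t13 'x' -> {0}, take 0 (0->0 ok)
  t14 'x' -> {0}, take 0 (0->0 ok)
  t15 'y' -> {1,2}, take 2 (0->2 ok)
  t16 'y' -> {1,2}, take 1 (2->1 ok)
  t17 'y' -> {1,2}, take 1 (1->1 ok)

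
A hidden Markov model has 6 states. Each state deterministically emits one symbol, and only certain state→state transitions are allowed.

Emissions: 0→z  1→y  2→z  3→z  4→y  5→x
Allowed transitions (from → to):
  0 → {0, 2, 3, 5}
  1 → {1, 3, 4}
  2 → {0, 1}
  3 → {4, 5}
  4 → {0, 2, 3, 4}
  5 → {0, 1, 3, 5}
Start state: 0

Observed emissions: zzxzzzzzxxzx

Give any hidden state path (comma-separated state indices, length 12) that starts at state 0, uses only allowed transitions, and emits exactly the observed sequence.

0,3,5,0,2,0,0,3,5,5,3,5

  [0] z  {0,2,3}  => 0  start
  [1] z  {0,2,3}  => 3  0->3 ok
  [2] x  {5}  => 5  3->5 ok
  [3] z  {0,2,3}  => 0  5->0 ok
  [4] z  {0,2,3}  => 2  0->2 ok
  [5] z  {0,2,3}  => 0  2->0 ok
  [6] z  {0,2,3}  => 0  0->0 ok
  [7] z  {0,2,3}  => 3  0->3 ok
  [8] x  {5}  => 5  3->5 ok
  [9] x  {5}  => 5  5->5 ok
  [10] z  {0,2,3}  => 3  5->3 ok
  [11] x  {5}  => 5  3->5 ok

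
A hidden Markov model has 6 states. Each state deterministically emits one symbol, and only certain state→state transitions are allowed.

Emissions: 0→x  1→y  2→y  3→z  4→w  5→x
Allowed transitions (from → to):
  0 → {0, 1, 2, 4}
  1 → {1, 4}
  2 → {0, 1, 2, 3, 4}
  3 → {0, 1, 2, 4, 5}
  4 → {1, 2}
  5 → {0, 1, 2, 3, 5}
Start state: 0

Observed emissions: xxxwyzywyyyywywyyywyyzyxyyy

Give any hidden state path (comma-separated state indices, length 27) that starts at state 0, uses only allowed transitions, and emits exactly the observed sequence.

  0: obs=x cand={0,5} pick 0 [start]
  1: obs=x cand={0,5} pick 0 [0->0 ok]
  2: obs=x cand={0,5} pick 0 [0->0 ok]
  3: obs=w cand={4} pick 4 [0->4 ok]
  4: obs=y cand={1,2} pick 2 [4->2 ok]
  5: obs=z cand={3} pick 3 [2->3 ok]
  6: obs=y cand={1,2} pick 2 [3->2 ok]
  7: obs=w cand={4} pick 4 [2->4 ok]
  8: obs=y cand={1,2} pick 2 [4->2 ok]
  9: obs=y cand={1,2} pick 1 [2->1 ok]
  10: obs=y cand={1,2} pick 1 [1->1 ok]
  11: obs=y cand={1,2} pick 1 [1->1 ok]
  12: obs=w cand={4} pick 4 [1->4 ok]
  13: obs=y cand={1,2} pick 1 [4->1 ok]
  14: obs=w cand={4} pick 4 [1->4 ok]
  15: obs=y cand={1,2} pick 1 [4->1 ok]
  16: obs=y cand={1,2} pick 1 [1->1 ok]
  17: obs=y cand={1,2} pick 1 [1->1 ok]
  18: obs=w cand={4} pick 4 [1->4 ok]
  19: obs=y cand={1,2} pick 2 [4->2 ok]
  20: obs=y cand={1,2} pick 2 [2->2 ok]
  21: obs=z cand={3} pick 3 [2->3 ok]
  22: obs=y cand={1,2} pick 2 [3->2 ok]
  23: obs=x cand={0,5} pick 0 [2->0 ok]
  24: obs=y cand={1,2} pick 1 [0->1 ok]
  25: obs=y cand={1,2} pick 1 [1->1 ok]
  26: obs=y cand={1,2} pick 1 [1->1 ok]

0,0,0,4,2,3,2,4,2,1,1,1,4,1,4,1,1,1,4,2,2,3,2,0,1,1,1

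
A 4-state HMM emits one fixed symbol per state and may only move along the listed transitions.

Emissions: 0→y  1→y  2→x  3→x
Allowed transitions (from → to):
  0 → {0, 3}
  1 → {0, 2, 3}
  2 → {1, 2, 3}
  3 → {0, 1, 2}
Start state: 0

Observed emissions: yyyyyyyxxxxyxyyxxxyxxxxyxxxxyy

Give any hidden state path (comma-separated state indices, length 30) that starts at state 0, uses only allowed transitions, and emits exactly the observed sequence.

  t0 'y' -> {0,1}, take 0 (start)
  t1 'y' -> {0,1}, take 0 (0->0 ok)
  t2 'y' -> {0,1}, take 0 (0->0 ok)
  t3 'y' -> {0,1}, take 0 (0->0 ok)
  t4 'y' -> {0,1}, take 0 (0->0 ok)
  t5 'y' -> {0,1}, take 0 (0->0 ok)
  t6 'y' -> {0,1}, take 0 (0->0 ok)
  t7 'x' -> {2,3}, take 3 (0->3 ok)
  t8 'x' -> {2,3}, take 2 (3->2 ok)
  t9 'x' -> {2,3}, take 3 (2->3 ok)
  t10 'x' -> {2,3}, take 2 (3->2 ok)
  t11 'y' -> {0,1}, take 1 (2->1 ok)
  t12 'x' -> {2,3}, take 2 (1->2 ok)
  t13 'y' -> {0,1}, take 1 (2->1 ok)
  t14 'y' -> {0,1}, take 0 (1->0 ok)
  t15 'x' -> {2,3}, take 3 (0->3 ok)
  t16 'x' -> {2,3}, take 2 (3->2 ok)
  t17 'x' -> {2,3}, take 2 (2->2 ok)
  t18 'y' -> {0,1}, take 1 (2->1 ok)
  t19 'x' -> {2,3}, take 2 (1->2 ok)
  t20 'x' -> {2,3}, take 3 (2->3 ok)
  t21 'x' -> {2,3}, take 2 (3->2 ok)
  t22 'x' -> {2,3}, take 3 (2->3 ok)
  t23 'y' -> {0,1}, take 1 (3->1 ok)
  t24 'x' -> {2,3}, take 3 (1->3 ok)
  t25 'x' -> {2,3}, take 2 (3->2 ok)
  t26 'x' -> {2,3}, take 2 (2->2 ok)
  t27 'x' -> {2,3}, take 3 (2->3 ok)
  t28 'y' -> {0,1}, take 0 (3->0 ok)
  t29 'y' -> {0,1}, take 0 (0->0 ok)

0,0,0,0,0,0,0,3,2,3,2,1,2,1,0,3,2,2,1,2,3,2,3,1,3,2,2,3,0,0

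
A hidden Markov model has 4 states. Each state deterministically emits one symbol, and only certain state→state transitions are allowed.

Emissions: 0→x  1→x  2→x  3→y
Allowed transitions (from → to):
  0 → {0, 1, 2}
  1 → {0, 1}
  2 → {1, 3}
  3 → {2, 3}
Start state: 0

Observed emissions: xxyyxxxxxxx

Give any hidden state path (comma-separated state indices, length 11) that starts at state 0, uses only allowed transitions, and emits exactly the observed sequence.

0,2,3,3,2,1,0,0,1,1,1

  0: obs=x cand={0,1,2} pick 0 [start]
  1: obs=x cand={0,1,2} pick 2 [0->2 ok]
  2: obs=y cand={3} pick 3 [2->3 ok]
  3: obs=y cand={3} pick 3 [3->3 ok]
  4: obs=x cand={0,1,2} pick 2 [3->2 ok]
  5: obs=x cand={0,1,2} pick 1 [2->1 ok]
  6: obs=x cand={0,1,2} pick 0 [1->0 ok]
  7: obs=x cand={0,1,2} pick 0 [0->0 ok]
  8: obs=x cand={0,1,2} pick 1 [0->1 ok]
  9: obs=x cand={0,1,2} pick 1 [1->1 ok]
  10: obs=x cand={0,1,2} pick 1 [1->1 ok]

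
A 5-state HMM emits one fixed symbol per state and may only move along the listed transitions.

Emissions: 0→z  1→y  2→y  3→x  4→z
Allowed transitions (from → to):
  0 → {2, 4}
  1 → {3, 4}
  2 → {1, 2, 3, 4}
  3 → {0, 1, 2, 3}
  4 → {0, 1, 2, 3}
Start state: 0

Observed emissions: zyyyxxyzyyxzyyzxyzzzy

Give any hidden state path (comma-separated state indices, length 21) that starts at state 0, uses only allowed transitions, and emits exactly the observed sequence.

  [0] z  {0,4}  => 0  start
  [1] y  {1,2}  => 2  0->2 ok
  [2] y  {1,2}  => 2  2->2 ok
  [3] y  {1,2}  => 2  2->2 ok
  [4] x  {3}  => 3  2->3 ok
  [5] x  {3}  => 3  3->3 ok
  [6] y  {1,2}  => 1  3->1 ok
  [7] z  {0,4}  => 4  1->4 ok
  [8] y  {1,2}  => 2  4->2 ok
  [9] y  {1,2}  => 2  2->2 ok
  [10] x  {3}  => 3  2->3 ok
  [11] z  {0,4}  => 0  3->0 ok
  [12] y  {1,2}  => 2  0->2 ok
  [13] y  {1,2}  => 1  2->1 ok
  [14] z  {0,4}  => 4  1->4 ok
  [15] x  {3}  => 3  4->3 ok
  [16] y  {1,2}  => 1  3->1 ok
  [17] z  {0,4}  => 4  1->4 ok
  [18] z  {0,4}  => 0  4->0 ok
  [19] z  {0,4}  => 4  0->4 ok
  [20] y  {1,2}  => 1  4->1 ok

0,2,2,2,3,3,1,4,2,2,3,0,2,1,4,3,1,4,0,4,1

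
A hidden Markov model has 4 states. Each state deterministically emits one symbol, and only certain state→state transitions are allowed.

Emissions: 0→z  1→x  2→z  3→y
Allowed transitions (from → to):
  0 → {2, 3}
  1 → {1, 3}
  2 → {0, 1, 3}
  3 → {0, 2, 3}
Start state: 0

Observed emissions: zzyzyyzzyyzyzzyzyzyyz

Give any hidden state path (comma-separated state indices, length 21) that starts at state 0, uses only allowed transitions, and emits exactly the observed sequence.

0,2,3,2,3,3,2,0,3,3,0,3,0,2,3,2,3,0,3,3,0

  0: obs=z cand={0,2} pick 0 [start]
  1: obs=z cand={0,2} pick 2 [0->2 ok]
  2: obs=y cand={3} pick 3 [2->3 ok]
  3: obs=z cand={0,2} pick 2 [3->2 ok]
  4: obs=y cand={3} pick 3 [2->3 ok]
  5: obs=y cand={3} pick 3 [3->3 ok]
  6: obs=z cand={0,2} pick 2 [3->2 ok]
  7: obs=z cand={0,2} pick 0 [2->0 ok]
  8: obs=y cand={3} pick 3 [0->3 ok]
  9: obs=y cand={3} pick 3 [3->3 ok]
  10: obs=z cand={0,2} pick 0 [3->0 ok]
  11: obs=y cand={3} pick 3 [0->3 ok]
  12: obs=z cand={0,2} pick 0 [3->0 ok]
  13: obs=z cand={0,2} pick 2 [0->2 ok]
  14: obs=y cand={3} pick 3 [2->3 ok]
  15: obs=z cand={0,2} pick 2 [3->2 ok]
  16: obs=y cand={3} pick 3 [2->3 ok]
  17: obs=z cand={0,2} pick 0 [3->0 ok]
  18: obs=y cand={3} pick 3 [0->3 ok]
  19: obs=y cand={3} pick 3 [3->3 ok]
  20: obs=z cand={0,2} pick 0 [3->0 ok]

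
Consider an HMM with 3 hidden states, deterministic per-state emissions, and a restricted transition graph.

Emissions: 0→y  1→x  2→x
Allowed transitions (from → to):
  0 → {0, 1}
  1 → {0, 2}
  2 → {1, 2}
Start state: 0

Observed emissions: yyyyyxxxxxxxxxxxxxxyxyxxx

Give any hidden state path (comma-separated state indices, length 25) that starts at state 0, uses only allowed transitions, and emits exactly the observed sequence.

0,0,0,0,0,1,2,1,2,2,2,1,2,1,2,2,1,2,1,0,1,0,1,2,2

  [0] y  {0}  => 0  start
  [1] y  {0}  => 0  0->0 ok
  [2] y  {0}  => 0  0->0 ok
  [3] y  {0}  => 0  0->0 ok
  [4] y  {0}  => 0  0->0 ok
  [5] x  {1,2}  => 1  0->1 ok
  [6] x  {1,2}  => 2  1->2 ok
  [7] x  {1,2}  => 1  2->1 ok
  [8] x  {1,2}  => 2  1->2 ok
  [9] x  {1,2}  => 2  2->2 ok
  [10] x  {1,2}  => 2  2->2 ok
  [11] x  {1,2}  => 1  2->1 ok
  [12] x  {1,2}  => 2  1->2 ok
  [13] x  {1,2}  => 1  2->1 ok
  [14] x  {1,2}  => 2  1->2 ok
  [15] x  {1,2}  => 2  2->2 ok
  [16] x  {1,2}  => 1  2->1 ok
  [17] x  {1,2}  => 2  1->2 ok
  [18] x  {1,2}  => 1  2->1 ok
  [19] y  {0}  => 0  1->0 ok
  [20] x  {1,2}  => 1  0->1 ok
  [21] y  {0}  => 0  1->0 ok
  [22] x  {1,2}  => 1  0->1 ok
  [23] x  {1,2}  => 2  1->2 ok
  [24] x  {1,2}  => 2  2->2 ok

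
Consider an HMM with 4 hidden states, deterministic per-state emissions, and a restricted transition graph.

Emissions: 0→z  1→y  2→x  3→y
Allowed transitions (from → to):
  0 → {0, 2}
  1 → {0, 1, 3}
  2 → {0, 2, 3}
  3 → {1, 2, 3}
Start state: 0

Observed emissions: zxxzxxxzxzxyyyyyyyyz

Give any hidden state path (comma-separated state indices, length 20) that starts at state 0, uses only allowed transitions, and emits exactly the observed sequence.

0,2,2,0,2,2,2,0,2,0,2,3,3,1,3,1,1,1,1,0

  [0] z  {0}  => 0  start
  [1] x  {2}  => 2  0->2 ok
  [2] x  {2}  => 2  2->2 ok
  [3] z  {0}  => 0  2->0 ok
  [4] x  {2}  => 2  0->2 ok
  [5] x  {2}  => 2  2->2 ok
  [6] x  {2}  => 2  2->2 ok
  [7] z  {0}  => 0  2->0 ok
  [8] x  {2}  => 2  0->2 ok
  [9] z  {0}  => 0  2->0 ok
  [10] x  {2}  => 2  0->2 ok
  [11] y  {1,3}  => 3  2->3 ok
  [12] y  {1,3}  => 3  3->3 ok
  [13] y  {1,3}  => 1  3->1 ok
  [14] y  {1,3}  => 3  1->3 ok
  [15] y  {1,3}  => 1  3->1 ok
  [16] y  {1,3}  => 1  1->1 ok
  [17] y  {1,3}  => 1  1->1 ok
  [18] y  {1,3}  => 1  1->1 ok
  [19] z  {0}  => 0  1->0 ok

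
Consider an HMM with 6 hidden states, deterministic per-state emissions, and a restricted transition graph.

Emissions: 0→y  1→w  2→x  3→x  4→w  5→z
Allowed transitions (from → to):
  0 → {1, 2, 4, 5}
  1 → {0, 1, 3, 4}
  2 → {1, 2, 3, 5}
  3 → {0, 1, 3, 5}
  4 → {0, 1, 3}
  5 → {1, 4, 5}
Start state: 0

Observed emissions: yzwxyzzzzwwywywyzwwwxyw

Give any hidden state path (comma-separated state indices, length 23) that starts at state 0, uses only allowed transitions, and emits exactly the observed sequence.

0,5,4,3,0,5,5,5,5,1,1,0,1,0,4,0,5,1,1,4,3,0,4

  [0] y  {0}  => 0  start
  [1] z  {5}  => 5  0->5 ok
  [2] w  {1,4}  => 4  5->4 ok
  [3] x  {2,3}  => 3  4->3 ok
  [4] y  {0}  => 0  3->0 ok
  [5] z  {5}  => 5  0->5 ok
  [6] z  {5}  => 5  5->5 ok
  [7] z  {5}  => 5  5->5 ok
  [8] z  {5}  => 5  5->5 ok
  [9] w  {1,4}  => 1  5->1 ok
  [10] w  {1,4}  => 1  1->1 ok
  [11] y  {0}  => 0  1->0 ok
  [12] w  {1,4}  => 1  0->1 ok
  [13] y  {0}  => 0  1->0 ok
  [14] w  {1,4}  => 4  0->4 ok
  [15] y  {0}  => 0  4->0 ok
  [16] z  {5}  => 5  0->5 ok
  [17] w  {1,4}  => 1  5->1 ok
  [18] w  {1,4}  => 1  1->1 ok
  [19] w  {1,4}  => 4  1->4 ok
  [20] x  {2,3}  => 3  4->3 ok
  [21] y  {0}  => 0  3->0 ok
  [22] w  {1,4}  => 4  0->4 ok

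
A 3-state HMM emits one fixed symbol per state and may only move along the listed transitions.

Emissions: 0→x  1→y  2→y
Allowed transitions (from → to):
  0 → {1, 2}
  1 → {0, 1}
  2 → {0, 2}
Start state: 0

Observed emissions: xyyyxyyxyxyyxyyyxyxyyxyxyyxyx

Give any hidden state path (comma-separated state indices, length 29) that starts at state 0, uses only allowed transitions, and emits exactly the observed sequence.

  t0 'x' -> {0}, take 0 (start)
  t1 'y' -> {1,2}, take 1 (0->1 ok)
  t2 'y' -> {1,2}, take 1 (1->1 ok)
  t3 'y' -> {1,2}, take 1 (1->1 ok)
  t4 'x' -> {0}, take 0 (1->0 ok)
  t5 'y' -> {1,2}, take 2 (0->2 ok)
  t6 'y' -> {1,2}, take 2 (2->2 ok)
  t7 'x' -> {0}, take 0 (2->0 ok)
  t8 'y' -> {1,2}, take 2 (0->2 ok)
  t9 'x' -> {0}, take 0 (2->0 ok)
  t10 'y' -> {1,2}, take 2 (0->2 ok)
  t11 'y' -> {1,2}, take 2 (2->2 ok)
  t12 'x' -> {0}, take 0 (2->0 ok)
  t13 'y' -> {1,2}, take 1 (0->1 ok)
  t14 'y' -> {1,2}, take 1 (1->1 ok)
  t15 'y' -> {1,2}, take 1 (1->1 ok)
  t16 'x' -> {0}, take 0 (1->0 ok)
  t17 'y' -> {1,2}, take 2 (0->2 ok)
  t18 'x' -> {0}, take 0 (2->0 ok)
  t19 'y' -> {1,2}, take 2 (0->2 ok)
  t20 'y' -> {1,2}, take 2 (2->2 ok)
  t21 'x' -> {0}, take 0 (2->0 ok)
  t22 'y' -> {1,2}, take 1 (0->1 ok)
  t23 'x' -> {0}, take 0 (1->0 ok)
  t24 'y' -> {1,2}, take 2 (0->2 ok)
  t25 'y' -> {1,2}, take 2 (2->2 ok)
  t26 'x' -> {0}, take 0 (2->0 ok)
  t27 'y' -> {1,2}, take 1 (0->1 ok)
  t28 'x' -> {0}, take 0 (1->0 ok)

0,1,1,1,0,2,2,0,2,0,2,2,0,1,1,1,0,2,0,2,2,0,1,0,2,2,0,1,0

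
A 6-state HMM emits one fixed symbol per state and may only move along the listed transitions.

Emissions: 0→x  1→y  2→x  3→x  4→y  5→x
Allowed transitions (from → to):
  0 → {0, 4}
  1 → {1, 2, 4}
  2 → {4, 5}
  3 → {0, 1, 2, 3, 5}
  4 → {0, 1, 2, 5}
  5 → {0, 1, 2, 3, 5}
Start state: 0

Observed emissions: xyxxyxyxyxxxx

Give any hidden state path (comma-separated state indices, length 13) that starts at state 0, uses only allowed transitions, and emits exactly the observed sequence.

  [0] x  {0,2,3,5}  => 0  start
  [1] y  {1,4}  => 4  0->4 ok
  [2] x  {0,2,3,5}  => 0  4->0 ok
  [3] x  {0,2,3,5}  => 0  0->0 ok
  [4] y  {1,4}  => 4  0->4 ok
  [5] x  {0,2,3,5}  => 0  4->0 ok
  [6] y  {1,4}  => 4  0->4 ok
  [7] x  {0,2,3,5}  => 0  4->0 ok
  [8] y  {1,4}  => 4  0->4 ok
  [9] x  {0,2,3,5}  => 2  4->2 ok
  [10] x  {0,2,3,5}  => 5  2->5 ok
  [11] x  {0,2,3,5}  => 2  5->2 ok
  [12] x  {0,2,3,5}  => 5  2->5 ok

0,4,0,0,4,0,4,0,4,2,5,2,5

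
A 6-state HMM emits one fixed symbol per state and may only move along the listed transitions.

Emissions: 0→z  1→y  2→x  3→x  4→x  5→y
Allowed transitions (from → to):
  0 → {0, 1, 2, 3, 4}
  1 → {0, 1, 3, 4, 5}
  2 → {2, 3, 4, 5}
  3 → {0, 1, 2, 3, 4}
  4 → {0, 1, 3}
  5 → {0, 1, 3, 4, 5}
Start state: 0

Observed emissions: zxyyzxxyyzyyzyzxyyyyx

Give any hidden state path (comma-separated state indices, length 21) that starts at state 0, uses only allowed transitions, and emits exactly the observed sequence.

  0: obs=z cand={0} pick 0 [start]
  1: obs=x cand={2,3,4} pick 4 [0->4 ok]
  2: obs=y cand={1,5} pick 1 [4->1 ok]
  3: obs=y cand={1,5} pick 1 [1->1 ok]
  4: obs=z cand={0} pick 0 [1->0 ok]
  5: obs=x cand={2,3,4} pick 4 [0->4 ok]
  6: obs=x cand={2,3,4} pick 3 [4->3 ok]
  7: obs=y cand={1,5} pick 1 [3->1 ok]
  8: obs=y cand={1,5} pick 5 [1->5 ok]
  9: obs=z cand={0} pick 0 [5->0 ok]
  10: obs=y cand={1,5} pick 1 [0->1 ok]
  11: obs=y cand={1,5} pick 1 [1->1 ok]
  12: obs=z cand={0} pick 0 [1->0 ok]
  13: obs=y cand={1,5} pick 1 [0->1 ok]
  14: obs=z cand={0} pick 0 [1->0 ok]
  15: obs=x cand={2,3,4} pick 2 [0->2 ok]
  16: obs=y cand={1,5} pick 5 [2->5 ok]
  17: obs=y cand={1,5} pick 5 [5->5 ok]
  18: obs=y cand={1,5} pick 1 [5->1 ok]
  19: obs=y cand={1,5} pick 1 [1->1 ok]
  20: obs=x cand={2,3,4} pick 3 [1->3 ok]

0,4,1,1,0,4,3,1,5,0,1,1,0,1,0,2,5,5,1,1,3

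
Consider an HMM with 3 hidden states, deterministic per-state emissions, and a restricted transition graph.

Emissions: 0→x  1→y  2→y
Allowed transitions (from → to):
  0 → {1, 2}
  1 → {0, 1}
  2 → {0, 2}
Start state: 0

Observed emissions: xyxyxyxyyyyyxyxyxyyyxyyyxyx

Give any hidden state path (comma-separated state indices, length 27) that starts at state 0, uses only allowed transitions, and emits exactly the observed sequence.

  t0 'x' -> {0}, take 0 (start)
  t1 'y' -> {1,2}, take 1 (0->1 ok)
  t2 'x' -> {0}, take 0 (1->0 ok)
  t3 'y' -> {1,2}, take 2 (0->2 ok)
  t4 'x' -> {0}, take 0 (2->0 ok)
  t5 'y' -> {1,2}, take 1 (0->1 ok)
  t6 'x' -> {0}, take 0 (1->0 ok)
  t7 'y' -> {1,2}, take 1 (0->1 ok)
  t8 'y' -> {1,2}, take 1 (1->1 ok)
  t9 'y' -> {1,2}, take 1 (1->1 ok)
  t10 'y' -> {1,2}, take 1 (1->1 ok)
  t11 'y' -> {1,2}, take 1 (1->1 ok)
  t12 'x' -> {0}, take 0 (1->0 ok)
  t13 'y' -> {1,2}, take 1 (0->1 ok)
  t14 'x' -> {0}, take 0 (1->0 ok)
  t15 'y' -> {1,2}, take 1 (0->1 ok)
  t16 'x' -> {0}, take 0 (1->0 ok)
  t17 'y' -> {1,2}, take 1 (0->1 ok)
  t18 'y' -> {1,2}, take 1 (1->1 ok)
  t19 'y' -> {1,2}, take 1 (1->1 ok)
  t20 'x' -> {0}, take 0 (1->0 ok)
  t21 'y' -> {1,2}, take 2 (0->2 ok)
  t22 'y' -> {1,2}, take 2 (2->2 ok)
  t23 'y' -> {1,2}, take 2 (2->2 ok)
  t24 'x' -> {0}, take 0 (2->0 ok)
  t25 'y' -> {1,2}, take 1 (0->1 ok)
  t26 'x' -> {0}, take 0 (1->0 ok)

0,1,0,2,0,1,0,1,1,1,1,1,0,1,0,1,0,1,1,1,0,2,2,2,0,1,0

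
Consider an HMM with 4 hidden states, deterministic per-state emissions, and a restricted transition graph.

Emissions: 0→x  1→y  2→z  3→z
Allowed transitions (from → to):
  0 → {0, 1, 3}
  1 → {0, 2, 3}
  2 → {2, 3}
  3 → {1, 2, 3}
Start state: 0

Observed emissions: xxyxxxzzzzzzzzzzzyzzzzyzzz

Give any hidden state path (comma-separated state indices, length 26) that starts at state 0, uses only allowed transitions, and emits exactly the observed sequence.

  [0] x  {0}  => 0  start
  [1] x  {0}  => 0  0->0 ok
  [2] y  {1}  => 1  0->1 ok
  [3] x  {0}  => 0  1->0 ok
  [4] x  {0}  => 0  0->0 ok
  [5] x  {0}  => 0  0->0 ok
  [6] z  {2,3}  => 3  0->3 ok
  [7] z  {2,3}  => 2  3->2 ok
  [8] z  {2,3}  => 3  2->3 ok
  [9] z  {2,3}  => 3  3->3 ok
  [10] z  {2,3}  => 2  3->2 ok
  [11] z  {2,3}  => 2  2->2 ok
  [12] z  {2,3}  => 2  2->2 ok
  [13] z  {2,3}  => 3  2->3 ok
  [14] z  {2,3}  => 3  3->3 ok
  [15] z  {2,3}  => 2  3->2 ok
  [16] z  {2,3}  => 3  2->3 ok
  [17] y  {1}  => 1  3->1 ok
  [18] z  {2,3}  => 2  1->2 ok
  [19] z  {2,3}  => 3  2->3 ok
  [20] z  {2,3}  => 2  3->2 ok
  [21] z  {2,3}  => 3  2->3 ok
  [22] y  {1}  => 1  3->1 ok
  [23] z  {2,3}  => 3  1->3 ok
  [24] z  {2,3}  => 3  3->3 ok
  [25] z  {2,3}  => 2  3->2 ok

0,0,1,0,0,0,3,2,3,3,2,2,2,3,3,2,3,1,2,3,2,3,1,3,3,2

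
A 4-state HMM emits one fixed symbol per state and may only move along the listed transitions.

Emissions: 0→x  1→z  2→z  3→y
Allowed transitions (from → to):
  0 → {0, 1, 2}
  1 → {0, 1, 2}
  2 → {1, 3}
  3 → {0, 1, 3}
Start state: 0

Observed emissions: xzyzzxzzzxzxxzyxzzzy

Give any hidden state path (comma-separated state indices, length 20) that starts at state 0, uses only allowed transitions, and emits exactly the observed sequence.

  pos 0: x in {0}, choose 0; start
  pos 1: z in {1,2}, choose 2; 0->2 ok
  pos 2: y in {3}, choose 3; 2->3 ok
  pos 3: z in {1,2}, choose 1; 3->1 ok
  pos 4: z in {1,2}, choose 1; 1->1 ok
  pos 5: x in {0}, choose 0; 1->0 ok
  pos 6: z in {1,2}, choose 1; 0->1 ok
  pos 7: z in {1,2}, choose 2; 1->2 ok
  pos 8: z in {1,2}, choose 1; 2->1 ok
  pos 9: x in {0}, choose 0; 1->0 ok
  pos 10: z in {1,2}, choose 1; 0->1 ok
  pos 11: x in {0}, choose 0; 1->0 ok
  pos 12: x in {0}, choose 0; 0->0 ok
  pos 13: z in {1,2}, choose 2; 0->2 ok
  pos 14: y in {3}, choose 3; 2->3 ok
  pos 15: x in {0}, choose 0; 3->0 ok
  pos 16: z in {1,2}, choose 1; 0->1 ok
  pos 17: z in {1,2}, choose 1; 1->1 ok
  pos 18: z in {1,2}, choose 2; 1->2 ok
  pos 19: y in {3}, choose 3; 2->3 ok

0,2,3,1,1,0,1,2,1,0,1,0,0,2,3,0,1,1,2,3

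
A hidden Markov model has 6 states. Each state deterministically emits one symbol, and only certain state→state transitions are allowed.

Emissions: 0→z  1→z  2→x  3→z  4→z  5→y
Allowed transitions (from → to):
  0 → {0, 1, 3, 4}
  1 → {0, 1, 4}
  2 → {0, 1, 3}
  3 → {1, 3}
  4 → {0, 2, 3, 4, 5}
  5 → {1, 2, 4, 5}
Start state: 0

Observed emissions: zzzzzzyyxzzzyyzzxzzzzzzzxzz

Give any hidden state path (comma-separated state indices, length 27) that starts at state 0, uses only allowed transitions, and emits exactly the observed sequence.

0,1,1,1,1,4,5,5,2,1,1,4,5,5,1,4,2,0,4,3,1,1,4,4,2,3,1

  pos 0: z in {0,1,3,4}, choose 0; start
  pos 1: z in {0,1,3,4}, choose 1; 0->1 ok
  pos 2: z in {0,1,3,4}, choose 1; 1->1 ok
  pos 3: z in {0,1,3,4}, choose 1; 1->1 ok
  pos 4: z in {0,1,3,4}, choose 1; 1->1 ok
  pos 5: z in {0,1,3,4}, choose 4; 1->4 ok
  pos 6: y in {5}, choose 5; 4->5 ok
  pos 7: y in {5}, choose 5; 5->5 ok
  pos 8: x in {2}, choose 2; 5->2 ok
  pos 9: z in {0,1,3,4}, choose 1; 2->1 ok
  pos 10: z in {0,1,3,4}, choose 1; 1->1 ok
  pos 11: z in {0,1,3,4}, choose 4; 1->4 ok
  pos 12: y in {5}, choose 5; 4->5 ok
  pos 13: y in {5}, choose 5; 5->5 ok
  pos 14: z in {0,1,3,4}, choose 1; 5->1 ok
  pos 15: z in {0,1,3,4}, choose 4; 1->4 ok
  pos 16: x in {2}, choose 2; 4->2 ok
  pos 17: z in {0,1,3,4}, choose 0; 2->0 ok
  pos 18: z in {0,1,3,4}, choose 4; 0->4 ok
  pos 19: z in {0,1,3,4}, choose 3; 4->3 ok
  pos 20: z in {0,1,3,4}, choose 1; 3->1 ok
  pos 21: z in {0,1,3,4}, choose 1; 1->1 ok
  pos 22: z in {0,1,3,4}, choose 4; 1->4 ok
  pos 23: z in {0,1,3,4}, choose 4; 4->4 ok
  pos 24: x in {2}, choose 2; 4->2 ok
  pos 25: z in {0,1,3,4}, choose 3; 2->3 ok
  pos 26: z in {0,1,3,4}, choose 1; 3->1 ok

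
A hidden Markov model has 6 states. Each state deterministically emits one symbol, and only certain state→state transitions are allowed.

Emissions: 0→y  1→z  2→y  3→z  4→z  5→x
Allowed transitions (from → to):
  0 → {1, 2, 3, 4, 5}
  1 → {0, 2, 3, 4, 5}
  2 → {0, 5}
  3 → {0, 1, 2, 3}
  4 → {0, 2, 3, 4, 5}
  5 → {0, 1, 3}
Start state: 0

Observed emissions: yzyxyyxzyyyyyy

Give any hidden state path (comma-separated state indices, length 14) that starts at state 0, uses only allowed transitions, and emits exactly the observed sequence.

0,3,0,5,0,2,5,1,2,0,2,0,2,0

  [0] y  {0,2}  => 0  start
  [1] z  {1,3,4}  => 3  0->3 ok
  [2] y  {0,2}  => 0  3->0 ok
  [3] x  {5}  => 5  0->5 ok
  [4] y  {0,2}  => 0  5->0 ok
  [5] y  {0,2}  => 2  0->2 ok
  [6] x  {5}  => 5  2->5 ok
  [7] z  {1,3,4}  => 1  5->1 ok
  [8] y  {0,2}  => 2  1->2 ok
  [9] y  {0,2}  => 0  2->0 ok
  [10] y  {0,2}  => 2  0->2 ok
  [11] y  {0,2}  => 0  2->0 ok
  [12] y  {0,2}  => 2  0->2 ok
  [13] y  {0,2}  => 0  2->0 ok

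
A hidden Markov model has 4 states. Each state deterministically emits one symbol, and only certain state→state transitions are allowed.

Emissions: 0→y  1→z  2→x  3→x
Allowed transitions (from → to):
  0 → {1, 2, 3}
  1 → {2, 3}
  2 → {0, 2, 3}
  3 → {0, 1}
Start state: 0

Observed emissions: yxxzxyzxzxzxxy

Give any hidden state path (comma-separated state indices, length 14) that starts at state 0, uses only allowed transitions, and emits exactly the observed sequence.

0,2,3,1,2,0,1,3,1,3,1,2,2,0

  t0 'y' -> {0}, take 0 (start)
  t1 'x' -> {2,3}, take 2 (0->2 ok)
  t2 'x' -> {2,3}, take 3 (2->3 ok)
  t3 'z' -> {1}, take 1 (3->1 ok)
  t4 'x' -> {2,3}, take 2 (1->2 ok)
  t5 'y' -> {0}, take 0 (2->0 ok)
  t6 'z' -> {1}, take 1 (0->1 ok)
  t7 'x' -> {2,3}, take 3 (1->3 ok)
  t8 'z' -> {1}, take 1 (3->1 ok)
  t9 'x' -> {2,3}, take 3 (1->3 ok)
  t10 'z' -> {1}, take 1 (3->1 ok)
  t11 'x' -> {2,3}, take 2 (1->2 ok)
  t12 'x' -> {2,3}, take 2 (2->2 ok)
  t13 'y' -> {0}, take 0 (2->0 ok)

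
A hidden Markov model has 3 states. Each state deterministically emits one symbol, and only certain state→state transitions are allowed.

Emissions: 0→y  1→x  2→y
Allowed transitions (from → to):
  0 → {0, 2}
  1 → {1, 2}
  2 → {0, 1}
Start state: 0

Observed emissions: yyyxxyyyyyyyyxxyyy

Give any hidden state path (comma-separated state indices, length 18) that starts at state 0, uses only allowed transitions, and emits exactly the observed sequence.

0,0,2,1,1,2,0,2,0,0,0,0,2,1,1,2,0,2

  [0] y  {0,2}  => 0  start
  [1] y  {0,2}  => 0  0->0 ok
  [2] y  {0,2}  => 2  0->2 ok
  [3] x  {1}  => 1  2->1 ok
  [4] x  {1}  => 1  1->1 ok
  [5] y  {0,2}  => 2  1->2 ok
  [6] y  {0,2}  => 0  2->0 ok
  [7] y  {0,2}  => 2  0->2 ok
  [8] y  {0,2}  => 0  2->0 ok
  [9] y  {0,2}  => 0  0->0 ok
  [10] y  {0,2}  => 0  0->0 ok
  [11] y  {0,2}  => 0  0->0 ok
  [12] y  {0,2}  => 2  0->2 ok
  [13] x  {1}  => 1  2->1 ok
  [14] x  {1}  => 1  1->1 ok
  [15] y  {0,2}  => 2  1->2 ok
  [16] y  {0,2}  => 0  2->0 ok
  [17] y  {0,2}  => 2  0->2 ok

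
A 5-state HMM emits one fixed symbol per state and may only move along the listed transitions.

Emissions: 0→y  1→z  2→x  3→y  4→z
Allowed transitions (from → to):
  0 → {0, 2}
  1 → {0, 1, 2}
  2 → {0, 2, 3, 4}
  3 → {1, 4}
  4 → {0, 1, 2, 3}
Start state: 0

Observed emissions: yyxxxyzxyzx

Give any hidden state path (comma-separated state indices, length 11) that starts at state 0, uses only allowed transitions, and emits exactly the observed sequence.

  [0] y  {0,3}  => 0  start
  [1] y  {0,3}  => 0  0->0 ok
  [2] x  {2}  => 2  0->2 ok
  [3] x  {2}  => 2  2->2 ok
  [4] x  {2}  => 2  2->2 ok
  [5] y  {0,3}  => 3  2->3 ok
  [6] z  {1,4}  => 4  3->4 ok
  [7] x  {2}  => 2  4->2 ok
  [8] y  {0,3}  => 3  2->3 ok
  [9] z  {1,4}  => 1  3->1 ok
  [10] x  {2}  => 2  1->2 ok

0,0,2,2,2,3,4,2,3,1,2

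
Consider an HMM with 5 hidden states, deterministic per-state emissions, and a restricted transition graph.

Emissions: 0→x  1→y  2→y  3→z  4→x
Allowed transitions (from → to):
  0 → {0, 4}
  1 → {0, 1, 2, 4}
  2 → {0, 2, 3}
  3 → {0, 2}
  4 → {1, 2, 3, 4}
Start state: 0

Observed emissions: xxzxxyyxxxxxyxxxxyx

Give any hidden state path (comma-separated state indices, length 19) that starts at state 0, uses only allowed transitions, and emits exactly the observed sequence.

  0: obs=x cand={0,4} pick 0 [start]
  1: obs=x cand={0,4} pick 4 [0->4 ok]
  2: obs=z cand={3} pick 3 [4->3 ok]
  3: obs=x cand={0,4} pick 0 [3->0 ok]
  4: obs=x cand={0,4} pick 4 [0->4 ok]
  5: obs=y cand={1,2} pick 2 [4->2 ok]
  6: obs=y cand={1,2} pick 2 [2->2 ok]
  7: obs=x cand={0,4} pick 0 [2->0 ok]
  8: obs=x cand={0,4} pick 0 [0->0 ok]
  9: obs=x cand={0,4} pick 0 [0->0 ok]
  10: obs=x cand={0,4} pick 4 [0->4 ok]
  11: obs=x cand={0,4} pick 4 [4->4 ok]
  12: obs=y cand={1,2} pick 2 [4->2 ok]
  13: obs=x cand={0,4} pick 0 [2->0 ok]
  14: obs=x cand={0,4} pick 0 [0->0 ok]
  15: obs=x cand={0,4} pick 4 [0->4 ok]
  16: obs=x cand={0,4} pick 4 [4->4 ok]
  17: obs=y cand={1,2} pick 1 [4->1 ok]
  18: obs=x cand={0,4} pick 4 [1->4 ok]

0,4,3,0,4,2,2,0,0,0,4,4,2,0,0,4,4,1,4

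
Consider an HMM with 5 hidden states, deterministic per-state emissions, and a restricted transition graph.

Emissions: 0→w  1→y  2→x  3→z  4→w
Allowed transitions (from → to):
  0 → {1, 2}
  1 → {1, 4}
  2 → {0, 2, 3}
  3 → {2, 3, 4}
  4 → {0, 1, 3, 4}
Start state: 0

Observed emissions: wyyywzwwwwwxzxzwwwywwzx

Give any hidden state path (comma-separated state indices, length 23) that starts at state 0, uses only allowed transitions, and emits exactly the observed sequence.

  [0] w  {0,4}  => 0  start
  [1] y  {1}  => 1  0->1 ok
  [2] y  {1}  => 1  1->1 ok
  [3] y  {1}  => 1  1->1 ok
  [4] w  {0,4}  => 4  1->4 ok
  [5] z  {3}  => 3  4->3 ok
  [6] w  {0,4}  => 4  3->4 ok
  [7] w  {0,4}  => 4  4->4 ok
  [8] w  {0,4}  => 4  4->4 ok
  [9] w  {0,4}  => 4  4->4 ok
  [10] w  {0,4}  => 0  4->0 ok
  [11] x  {2}  => 2  0->2 ok
  [12] z  {3}  => 3  2->3 ok
  [13] x  {2}  => 2  3->2 ok
  [14] z  {3}  => 3  2->3 ok
  [15] w  {0,4}  => 4  3->4 ok
  [16] w  {0,4}  => 4  4->4 ok
  [17] w  {0,4}  => 4  4->4 ok
  [18] y  {1}  => 1  4->1 ok
  [19] w  {0,4}  => 4  1->4 ok
  [20] w  {0,4}  => 4  4->4 ok
  [21] z  {3}  => 3  4->3 ok
  [22] x  {2}  => 2  3->2 ok

0,1,1,1,4,3,4,4,4,4,0,2,3,2,3,4,4,4,1,4,4,3,2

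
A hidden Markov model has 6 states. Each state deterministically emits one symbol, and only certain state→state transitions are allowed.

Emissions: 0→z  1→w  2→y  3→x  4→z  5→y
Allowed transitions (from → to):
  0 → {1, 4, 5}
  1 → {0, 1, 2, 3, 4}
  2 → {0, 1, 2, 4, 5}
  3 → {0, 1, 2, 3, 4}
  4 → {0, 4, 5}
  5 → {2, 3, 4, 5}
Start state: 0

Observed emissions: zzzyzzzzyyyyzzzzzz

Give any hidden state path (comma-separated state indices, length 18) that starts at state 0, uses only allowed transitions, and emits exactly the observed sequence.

  [0] z  {0,4}  => 0  start
  [1] z  {0,4}  => 4  0->4 ok
  [2] z  {0,4}  => 0  4->0 ok
  [3] y  {2,5}  => 5  0->5 ok
  [4] z  {0,4}  => 4  5->4 ok
  [5] z  {0,4}  => 4  4->4 ok
  [6] z  {0,4}  => 4  4->4 ok
  [7] z  {0,4}  => 4  4->4 ok
  [8] y  {2,5}  => 5  4->5 ok
  [9] y  {2,5}  => 2  5->2 ok
  [10] y  {2,5}  => 5  2->5 ok
  [11] y  {2,5}  => 2  5->2 ok
  [12] z  {0,4}  => 0  2->0 ok
  [13] z  {0,4}  => 4  0->4 ok
  [14] z  {0,4}  => 0  4->0 ok
  [15] z  {0,4}  => 4  0->4 ok
  [16] z  {0,4}  => 4  4->4 ok
  [17] z  {0,4}  => 0  4->0 ok

0,4,0,5,4,4,4,4,5,2,5,2,0,4,0,4,4,0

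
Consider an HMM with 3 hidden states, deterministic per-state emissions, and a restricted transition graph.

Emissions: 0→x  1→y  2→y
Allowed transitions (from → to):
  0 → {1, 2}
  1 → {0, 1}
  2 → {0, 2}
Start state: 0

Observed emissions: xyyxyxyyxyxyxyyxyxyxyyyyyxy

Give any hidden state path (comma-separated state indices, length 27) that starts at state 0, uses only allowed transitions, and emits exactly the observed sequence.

0,2,2,0,2,0,1,1,0,2,0,1,0,1,1,0,1,0,2,0,1,1,1,1,1,0,1

  pos 0: x in {0}, choose 0; start
  pos 1: y in {1,2}, choose 2; 0->2 ok
  pos 2: y in {1,2}, choose 2; 2->2 ok
  pos 3: x in {0}, choose 0; 2->0 ok
  pos 4: y in {1,2}, choose 2; 0->2 ok
  pos 5: x in {0}, choose 0; 2->0 ok
  pos 6: y in {1,2}, choose 1; 0->1 ok
  pos 7: y in {1,2}, choose 1; 1->1 ok
  pos 8: x in {0}, choose 0; 1->0 ok
  pos 9: y in {1,2}, choose 2; 0->2 ok
  pos 10: x in {0}, choose 0; 2->0 ok
  pos 11: y in {1,2}, choose 1; 0->1 ok
  pos 12: x in {0}, choose 0; 1->0 ok
  pos 13: y in {1,2}, choose 1; 0->1 ok
  pos 14: y in {1,2}, choose 1; 1->1 ok
  pos 15: x in {0}, choose 0; 1->0 ok
  pos 16: y in {1,2}, choose 1; 0->1 ok
  pos 17: x in {0}, choose 0; 1->0 ok
  pos 18: y in {1,2}, choose 2; 0->2 ok
  pos 19: x in {0}, choose 0; 2->0 ok
  pos 20: y in {1,2}, choose 1; 0->1 ok
  pos 21: y in {1,2}, choose 1; 1->1 ok
  pos 22: y in {1,2}, choose 1; 1->1 ok
  pos 23: y in {1,2}, choose 1; 1->1 ok
  pos 24: y in {1,2}, choose 1; 1->1 ok
  pos 25: x in {0}, choose 0; 1->0 ok
  pos 26: y in {1,2}, choose 1; 0->1 ok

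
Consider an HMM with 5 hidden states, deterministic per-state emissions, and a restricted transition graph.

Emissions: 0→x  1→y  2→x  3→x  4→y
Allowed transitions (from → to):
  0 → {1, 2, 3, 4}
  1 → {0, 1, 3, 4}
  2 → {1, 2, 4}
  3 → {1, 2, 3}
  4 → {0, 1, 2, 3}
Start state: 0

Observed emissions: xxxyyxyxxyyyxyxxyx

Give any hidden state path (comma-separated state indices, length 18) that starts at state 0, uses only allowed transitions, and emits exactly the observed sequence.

0,3,3,1,4,2,1,3,2,4,1,4,2,4,3,2,4,3

  pos 0: x in {0,2,3}, choose 0; start
  pos 1: x in {0,2,3}, choose 3; 0->3 ok
  pos 2: x in {0,2,3}, choose 3; 3->3 ok
  pos 3: y in {1,4}, choose 1; 3->1 ok
  pos 4: y in {1,4}, choose 4; 1->4 ok
  pos 5: x in {0,2,3}, choose 2; 4->2 ok
  pos 6: y in {1,4}, choose 1; 2->1 ok
  pos 7: x in {0,2,3}, choose 3; 1->3 ok
  pos 8: x in {0,2,3}, choose 2; 3->2 ok
  pos 9: y in {1,4}, choose 4; 2->4 ok
  pos 10: y in {1,4}, choose 1; 4->1 ok
  pos 11: y in {1,4}, choose 4; 1->4 ok
  pos 12: x in {0,2,3}, choose 2; 4->2 ok
  pos 13: y in {1,4}, choose 4; 2->4 ok
  pos 14: x in {0,2,3}, choose 3; 4->3 ok
  pos 15: x in {0,2,3}, choose 2; 3->2 ok
  pos 16: y in {1,4}, choose 4; 2->4 ok
  pos 17: x in {0,2,3}, choose 3; 4->3 ok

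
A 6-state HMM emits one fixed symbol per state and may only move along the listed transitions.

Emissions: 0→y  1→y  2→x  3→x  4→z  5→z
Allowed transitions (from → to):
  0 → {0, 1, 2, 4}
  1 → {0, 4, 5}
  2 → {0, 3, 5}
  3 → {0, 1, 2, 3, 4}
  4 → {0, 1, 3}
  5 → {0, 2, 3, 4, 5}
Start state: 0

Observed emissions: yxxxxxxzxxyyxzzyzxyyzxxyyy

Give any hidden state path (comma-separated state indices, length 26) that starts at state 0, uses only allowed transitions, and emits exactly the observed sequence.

  t0 'y' -> {0,1}, take 0 (start)
  t1 'x' -> {2,3}, take 2 (0->2 ok)
  t2 'x' -> {2,3}, take 3 (2->3 ok)
  t3 'x' -> {2,3}, take 2 (3->2 ok)
  t4 'x' -> {2,3}, take 3 (2->3 ok)
  t5 'x' -> {2,3}, take 2 (3->2 ok)
  t6 'x' -> {2,3}, take 3 (2->3 ok)
  t7 'z' -> {4,5}, take 4 (3->4 ok)
  t8 'x' -> {2,3}, take 3 (4->3 ok)
  t9 'x' -> {2,3}, take 2 (3->2 ok)
  t10 'y' -> {0,1}, take 0 (2->0 ok)
  t11 'y' -> {0,1}, take 0 (0->0 ok)
  t12 'x' -> {2,3}, take 2 (0->2 ok)
  t13 'z' -> {4,5}, take 5 (2->5 ok)
  t14 'z' -> {4,5}, take 5 (5->5 ok)
  t15 'y' -> {0,1}, take 0 (5->0 ok)
  t16 'z' -> {4,5}, take 4 (0->4 ok)
  t17 'x' -> {2,3}, take 3 (4->3 ok)
  t18 'y' -> {0,1}, take 0 (3->0 ok)
  t19 'y' -> {0,1}, take 1 (0->1 ok)
  t20 'z' -> {4,5}, take 4 (1->4 ok)
  t21 'x' -> {2,3}, take 3 (4->3 ok)
  t22 'x' -> {2,3}, take 3 (3->3 ok)
  t23 'y' -> {0,1}, take 0 (3->0 ok)
  t24 'y' -> {0,1}, take 0 (0->0 ok)
  t25 'y' -> {0,1}, take 1 (0->1 ok)

0,2,3,2,3,2,3,4,3,2,0,0,2,5,5,0,4,3,0,1,4,3,3,0,0,1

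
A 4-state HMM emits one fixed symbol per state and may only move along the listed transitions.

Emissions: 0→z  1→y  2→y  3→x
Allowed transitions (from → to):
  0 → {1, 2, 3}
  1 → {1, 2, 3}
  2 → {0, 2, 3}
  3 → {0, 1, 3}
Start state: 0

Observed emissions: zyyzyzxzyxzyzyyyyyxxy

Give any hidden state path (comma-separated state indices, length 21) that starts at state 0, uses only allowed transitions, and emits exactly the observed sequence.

0,2,2,0,2,0,3,0,2,3,0,2,0,1,1,2,2,2,3,3,1

  pos 0: z in {0}, choose 0; start
  pos 1: y in {1,2}, choose 2; 0->2 ok
  pos 2: y in {1,2}, choose 2; 2->2 ok
  pos 3: z in {0}, choose 0; 2->0 ok
  pos 4: y in {1,2}, choose 2; 0->2 ok
  pos 5: z in {0}, choose 0; 2->0 ok
  pos 6: x in {3}, choose 3; 0->3 ok
  pos 7: z in {0}, choose 0; 3->0 ok
  pos 8: y in {1,2}, choose 2; 0->2 ok
  pos 9: x in {3}, choose 3; 2->3 ok
  pos 10: z in {0}, choose 0; 3->0 ok
  pos 11: y in {1,2}, choose 2; 0->2 ok
  pos 12: z in {0}, choose 0; 2->0 ok
  pos 13: y in {1,2}, choose 1; 0->1 ok
  pos 14: y in {1,2}, choose 1; 1->1 ok
  pos 15: y in {1,2}, choose 2; 1->2 ok
  pos 16: y in {1,2}, choose 2; 2->2 ok
  pos 17: y in {1,2}, choose 2; 2->2 ok
  pos 18: x in {3}, choose 3; 2->3 ok
  pos 19: x in {3}, choose 3; 3->3 ok
  pos 20: y in {1,2}, choose 1; 3->1 ok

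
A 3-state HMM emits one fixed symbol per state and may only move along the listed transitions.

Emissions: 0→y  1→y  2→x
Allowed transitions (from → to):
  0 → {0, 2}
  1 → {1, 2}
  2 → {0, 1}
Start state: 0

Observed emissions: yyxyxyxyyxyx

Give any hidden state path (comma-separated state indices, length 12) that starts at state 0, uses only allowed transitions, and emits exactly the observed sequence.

0,0,2,1,2,1,2,0,0,2,0,2

  pos 0: y in {0,1}, choose 0; start
  pos 1: y in {0,1}, choose 0; 0->0 ok
  pos 2: x in {2}, choose 2; 0->2 ok
  pos 3: y in {0,1}, choose 1; 2->1 ok
  pos 4: x in {2}, choose 2; 1->2 ok
  pos 5: y in {0,1}, choose 1; 2->1 ok
  pos 6: x in {2}, choose 2; 1->2 ok
  pos 7: y in {0,1}, choose 0; 2->0 ok
  pos 8: y in {0,1}, choose 0; 0->0 ok
  pos 9: x in {2}, choose 2; 0->2 ok
  pos 10: y in {0,1}, choose 0; 2->0 ok
  pos 11: x in {2}, choose 2; 0->2 ok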